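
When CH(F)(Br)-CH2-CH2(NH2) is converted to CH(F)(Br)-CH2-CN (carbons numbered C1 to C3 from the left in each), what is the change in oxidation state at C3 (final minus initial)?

+4

Before: C3 has 1 bond to C, 2 bonds to H, 1 bond to N → oxidation state -1.
After: C3 has 1 bond to C, 3 bonds to N → oxidation state +3.
Δ = +3 − (-1) = +4, so this is an oxidation at C3.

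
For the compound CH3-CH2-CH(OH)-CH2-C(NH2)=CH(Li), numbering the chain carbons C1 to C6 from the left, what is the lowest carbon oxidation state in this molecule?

-3

Bonds to more-electronegative neighbours contribute +1 each, bonds to H or metals contribute −1 each, and C–C bonds contribute 0. Tallying each carbon:
C1: 1C, 3H → 0 − 3 = -3
C2: 2C, 2H → 0 − 2 = -2
C3: 2C, 1H, 1O → 0 − 1 + 1 = 0
C4: 2C, 2H → 0 − 2 = -2
C5: 3C, 1N → 0 + 1 = +1
C6: 2C, 1H, 1Li → 0 − 1 − 1 = -2
The lowest value is -3.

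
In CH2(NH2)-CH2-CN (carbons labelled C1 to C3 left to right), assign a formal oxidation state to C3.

Assign +1 per bond to O/N/halogen, −1 per bond to H or an electropositive element, and 0 per bond to carbon.
C3 has one bond to C (0), a triple bond to N (3×+1 = +3).
Oxidation state = 0 + 3 = +3.

+3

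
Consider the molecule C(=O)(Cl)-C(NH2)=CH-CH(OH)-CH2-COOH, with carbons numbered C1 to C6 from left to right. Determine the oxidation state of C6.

Count +1 for every bond to an atom more electronegative than carbon and −1 for every bond to one less electronegative; C–C bonds are 0.
C6 has one bond to C (0), one bond to O (+1), a double bond to O (2×+1 = +2).
Oxidation state = 0 + 1 + 2 = +3.

+3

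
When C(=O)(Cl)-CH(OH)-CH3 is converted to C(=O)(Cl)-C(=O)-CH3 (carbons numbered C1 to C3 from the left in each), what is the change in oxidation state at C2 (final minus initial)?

Before: C2 has 2 bonds to C, 1 bond to H, 1 bond to O → oxidation state 0.
After: C2 has 2 bonds to C, 2 bonds to O → oxidation state +2.
Δ = +2 − (0) = +2, so this is an oxidation at C2.

+2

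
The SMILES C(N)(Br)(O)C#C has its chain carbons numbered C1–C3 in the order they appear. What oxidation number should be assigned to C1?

+3

C1 has one bond to C (0), one bond to N (+1), one bond to Br (+1), one bond to O (+1).
Oxidation state = 0 + 1 + 1 + 1 = +3.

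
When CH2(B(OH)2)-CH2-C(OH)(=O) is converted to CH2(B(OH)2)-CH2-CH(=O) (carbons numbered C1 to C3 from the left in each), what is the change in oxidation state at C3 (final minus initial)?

Before: C3 has 1 bond to C, 3 bonds to O → oxidation state +3.
After: C3 has 1 bond to C, 1 bond to H, 2 bonds to O → oxidation state +1.
Δ = +1 − (+3) = -2, so this is a reduction at C3.

-2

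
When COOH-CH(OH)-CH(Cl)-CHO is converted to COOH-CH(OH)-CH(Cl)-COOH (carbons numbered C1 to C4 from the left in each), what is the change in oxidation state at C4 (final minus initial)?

+2

Before: C4 has 1 bond to C, 1 bond to H, 2 bonds to O → oxidation state +1.
After: C4 has 1 bond to C, 3 bonds to O → oxidation state +3.
Δ = +3 − (+1) = +2, so this is an oxidation at C4.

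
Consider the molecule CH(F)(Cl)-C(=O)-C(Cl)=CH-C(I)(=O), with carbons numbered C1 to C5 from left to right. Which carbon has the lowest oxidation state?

Count +1 for every bond to an atom more electronegative than carbon and −1 for every bond to one less electronegative; C–C bonds are 0. Tallying each carbon:
C1: 1C, 1H, 1F, 1Cl → 0 − 1 + 1 + 1 = +1
C2: 2C, 2O → 0 + 2 = +2
C3: 3C, 1Cl → 0 + 1 = +1
C4: 3C, 1H → 0 − 1 = -1
C5: 1C, 2O, 1I → 0 + 2 + 1 = +3
The most reduced carbon is C4 at -1.

C4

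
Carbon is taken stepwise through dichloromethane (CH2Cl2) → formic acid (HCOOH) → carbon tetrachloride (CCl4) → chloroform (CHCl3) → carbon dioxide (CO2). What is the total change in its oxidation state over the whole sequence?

Carbon oxidation states along the series — dichloromethane: 0, formic acid: +2, carbon tetrachloride: +4, chloroform: +2, carbon dioxide: +4.
Net change = +4 − (0) = +4.

+4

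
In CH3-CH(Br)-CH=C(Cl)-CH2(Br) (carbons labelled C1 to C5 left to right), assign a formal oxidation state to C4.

+1

Bonds to more-electronegative neighbours contribute +1 each, bonds to H or metals contribute −1 each, and C–C bonds contribute 0.
C4 has a double bond to C (2×0 = 0), one bond to C (0), one bond to Cl (+1).
Oxidation state = 0 + 0 + 1 = +1.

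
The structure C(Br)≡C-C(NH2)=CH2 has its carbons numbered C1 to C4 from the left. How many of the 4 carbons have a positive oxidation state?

Tallying each carbon's bonds:
C1: 3C, 1Br → 0 + 1 = +1
C2: 4C → 0 = 0
C3: 3C, 1N → 0 + 1 = +1
C4: 2C, 2H → 0 − 2 = -2
2 carbons (C1, C3) meet the condition.

2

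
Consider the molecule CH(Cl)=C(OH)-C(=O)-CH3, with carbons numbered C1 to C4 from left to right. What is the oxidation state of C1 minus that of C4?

C1: 2C, 1H, 1Cl → 0 − 1 + 1 = 0
C4: 1C, 3H → 0 − 3 = -3
Difference: 0 − (-3) = +3.

+3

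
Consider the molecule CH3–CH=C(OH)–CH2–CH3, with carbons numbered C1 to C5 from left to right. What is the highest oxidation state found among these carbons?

+1

Each bond to a more electronegative atom (O, N, halogen) counts +1, each bond to a less electronegative atom (H, metal, B, Si) counts −1, and each C–C bond counts 0. Tallying each carbon:
C1: 1C, 3H → 0 − 3 = -3
C2: 3C, 1H → 0 − 1 = -1
C3: 3C, 1O → 0 + 1 = +1
C4: 2C, 2H → 0 − 2 = -2
C5: 1C, 3H → 0 − 3 = -3
The highest value is +1.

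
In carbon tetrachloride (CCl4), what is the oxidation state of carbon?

Bonds to more-electronegative neighbours contribute +1 each, bonds to H or metals contribute −1 each, and C–C bonds contribute 0.
The carbon has one bond to Cl (+1), one bond to Cl (+1), one bond to Cl (+1), one bond to Cl (+1).
Oxidation state = +1 + 1 + 1 + 1 = +4.

+4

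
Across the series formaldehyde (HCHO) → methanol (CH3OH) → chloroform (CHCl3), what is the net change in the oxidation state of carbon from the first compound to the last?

Carbon oxidation states along the series — formaldehyde: 0, methanol: -2, chloroform: +2.
Net change = +2 − (0) = +2.

+2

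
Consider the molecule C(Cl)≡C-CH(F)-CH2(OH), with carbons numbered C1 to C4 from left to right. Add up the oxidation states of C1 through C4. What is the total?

Assign +1 per bond to O/N/halogen, −1 per bond to H or an electropositive element, and 0 per bond to carbon. Tallying each carbon:
C1: 3C, 1Cl → 0 + 1 = +1
C2: 4C → 0 = 0
C3: 2C, 1H, 1F → 0 − 1 + 1 = 0
C4: 1C, 2H, 1O → 0 − 2 + 1 = -1
Sum = +1 + 0 + 0 − 1 = 0.

0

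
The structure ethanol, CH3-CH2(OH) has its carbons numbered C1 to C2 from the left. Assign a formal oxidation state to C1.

C1 has one bond to H (-1), one bond to H (-1), one bond to H (-1), one bond to C (0).
Oxidation state = -1 − 1 − 1 + 0 = -3.

-3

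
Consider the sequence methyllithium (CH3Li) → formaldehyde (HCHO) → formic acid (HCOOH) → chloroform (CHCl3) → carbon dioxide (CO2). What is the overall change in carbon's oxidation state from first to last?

Carbon oxidation states along the series — methyllithium: -4, formaldehyde: 0, formic acid: +2, chloroform: +2, carbon dioxide: +4.
Net change = +4 − (-4) = +8.

+8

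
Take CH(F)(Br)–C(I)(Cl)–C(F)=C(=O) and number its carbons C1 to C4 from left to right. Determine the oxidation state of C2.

+2

C2 has one bond to C (0), one bond to C (0), one bond to I (+1), one bond to Cl (+1).
Oxidation state = 0 + 0 + 1 + 1 = +2.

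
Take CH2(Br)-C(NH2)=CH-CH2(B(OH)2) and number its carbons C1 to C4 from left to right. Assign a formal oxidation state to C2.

Count +1 for every bond to an atom more electronegative than carbon and −1 for every bond to one less electronegative; C–C bonds are 0.
C2 has one bond to C (0), a double bond to C (2×0 = 0), one bond to N (+1).
Oxidation state = 0 + 0 + 1 = +1.

+1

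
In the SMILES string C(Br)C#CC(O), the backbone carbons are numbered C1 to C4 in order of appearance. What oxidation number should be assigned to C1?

Each bond to a more electronegative atom (O, N, halogen) counts +1, each bond to a less electronegative atom (H, metal, B, Si) counts −1, and each C–C bond counts 0.
C1 has one bond to C (0), one bond to H (-1), one bond to Br (+1), one bond to H (-1).
Oxidation state = 0 − 1 + 1 − 1 = -1.

-1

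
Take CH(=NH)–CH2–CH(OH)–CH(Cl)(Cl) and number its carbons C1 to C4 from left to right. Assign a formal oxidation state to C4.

+1

C4 has one bond to C (0), one bond to Cl (+1), one bond to Cl (+1), one bond to H (-1).
Oxidation state = 0 + 1 + 1 − 1 = +1.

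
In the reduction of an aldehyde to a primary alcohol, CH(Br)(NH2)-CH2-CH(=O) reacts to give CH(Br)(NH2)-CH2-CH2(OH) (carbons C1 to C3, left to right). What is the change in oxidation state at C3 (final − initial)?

Before: C3 has 1 bond to C, 1 bond to H, 2 bonds to O → oxidation state +1.
After: C3 has 1 bond to C, 2 bonds to H, 1 bond to O → oxidation state -1.
Δ = -1 − (+1) = -2, so this is a reduction at C3.

-2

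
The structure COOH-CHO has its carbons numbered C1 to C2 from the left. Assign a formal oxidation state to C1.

+3

C1 has one bond to C (0), a double bond to O (2×+1 = +2), one bond to O (+1).
Oxidation state = 0 + 2 + 1 = +3.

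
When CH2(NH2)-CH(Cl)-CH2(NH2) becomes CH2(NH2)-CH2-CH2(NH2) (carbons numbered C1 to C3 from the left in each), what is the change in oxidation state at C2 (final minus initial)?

-2

Before: C2 has 2 bonds to C, 1 bond to H, 1 bond to Cl → oxidation state 0.
After: C2 has 2 bonds to C, 2 bonds to H → oxidation state -2.
Δ = -2 − (0) = -2, so this is a reduction at C2.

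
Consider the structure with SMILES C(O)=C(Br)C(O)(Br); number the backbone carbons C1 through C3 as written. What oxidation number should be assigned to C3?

Each bond to a more electronegative atom (O, N, halogen) counts +1, each bond to a less electronegative atom (H, metal, B, Si) counts −1, and each C–C bond counts 0.
C3 has one bond to C (0), one bond to O (+1), one bond to H (-1), one bond to Br (+1).
Oxidation state = 0 + 1 − 1 + 1 = +1.

+1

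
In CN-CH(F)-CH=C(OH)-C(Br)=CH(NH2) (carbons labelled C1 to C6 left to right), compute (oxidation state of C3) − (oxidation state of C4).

C3: 3C, 1H → 0 − 1 = -1
C4: 3C, 1O → 0 + 1 = +1
Difference: -1 − (+1) = -2.

-2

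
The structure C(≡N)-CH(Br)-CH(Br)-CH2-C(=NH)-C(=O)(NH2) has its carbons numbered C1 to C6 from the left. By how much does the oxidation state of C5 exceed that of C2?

C5: 2C, 2N → 0 + 2 = +2
C2: 2C, 1H, 1Br → 0 − 1 + 1 = 0
Difference: +2 − (0) = +2.

+2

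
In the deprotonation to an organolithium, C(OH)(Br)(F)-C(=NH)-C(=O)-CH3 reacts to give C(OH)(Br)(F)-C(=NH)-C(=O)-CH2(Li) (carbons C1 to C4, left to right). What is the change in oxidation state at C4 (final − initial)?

0

Before: C4 has 1 bond to C, 3 bonds to H → oxidation state -3.
After: C4 has 1 bond to C, 2 bonds to H, 1 bond to Li → oxidation state -3.
Δ = -3 − (-3) = 0, so no net redox change at C4.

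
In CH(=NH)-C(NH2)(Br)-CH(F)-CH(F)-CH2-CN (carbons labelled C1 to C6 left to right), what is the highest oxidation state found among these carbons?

+3

Tallying each carbon's bonds:
C1: 1C, 1H, 2N → 0 − 1 + 2 = +1
C2: 2C, 1N, 1Br → 0 + 1 + 1 = +2
C3: 2C, 1H, 1F → 0 − 1 + 1 = 0
C4: 2C, 1H, 1F → 0 − 1 + 1 = 0
C5: 2C, 2H → 0 − 2 = -2
C6: 1C, 3N → 0 + 3 = +3
The highest value is +3.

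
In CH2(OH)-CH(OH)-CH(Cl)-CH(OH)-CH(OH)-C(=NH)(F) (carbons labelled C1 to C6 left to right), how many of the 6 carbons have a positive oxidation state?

1

Each bond to a more electronegative atom (O, N, halogen) counts +1, each bond to a less electronegative atom (H, metal, B, Si) counts −1, and each C–C bond counts 0. Tallying each carbon:
C1: 1C, 2H, 1O → 0 − 2 + 1 = -1
C2: 2C, 1H, 1O → 0 − 1 + 1 = 0
C3: 2C, 1H, 1Cl → 0 − 1 + 1 = 0
C4: 2C, 1H, 1O → 0 − 1 + 1 = 0
C5: 2C, 1H, 1O → 0 − 1 + 1 = 0
C6: 1C, 2N, 1F → 0 + 2 + 1 = +3
1 carbon (C6) meets the condition.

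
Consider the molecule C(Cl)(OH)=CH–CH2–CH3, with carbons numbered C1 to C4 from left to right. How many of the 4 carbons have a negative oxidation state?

Tallying each carbon's bonds:
C1: 2C, 1O, 1Cl → 0 + 1 + 1 = +2
C2: 3C, 1H → 0 − 1 = -1
C3: 2C, 2H → 0 − 2 = -2
C4: 1C, 3H → 0 − 3 = -3
3 carbons (C2, C3, C4) meet the condition.

3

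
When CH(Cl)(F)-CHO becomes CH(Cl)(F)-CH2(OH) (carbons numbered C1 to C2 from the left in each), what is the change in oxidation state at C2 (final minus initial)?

Before: C2 has 1 bond to C, 1 bond to H, 2 bonds to O → oxidation state +1.
After: C2 has 1 bond to C, 2 bonds to H, 1 bond to O → oxidation state -1.
Δ = -1 − (+1) = -2, so this is a reduction at C2.

-2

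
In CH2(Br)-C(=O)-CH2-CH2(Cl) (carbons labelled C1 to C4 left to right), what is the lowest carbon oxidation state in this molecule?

-2

Tallying each carbon's bonds:
C1: 1C, 2H, 1Br → 0 − 2 + 1 = -1
C2: 2C, 2O → 0 + 2 = +2
C3: 2C, 2H → 0 − 2 = -2
C4: 1C, 2H, 1Cl → 0 − 2 + 1 = -1
The lowest value is -2.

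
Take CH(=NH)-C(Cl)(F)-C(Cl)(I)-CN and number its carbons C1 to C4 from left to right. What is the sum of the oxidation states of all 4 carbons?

+8

Tallying each carbon's bonds:
C1: 1C, 1H, 2N → 0 − 1 + 2 = +1
C2: 2C, 1F, 1Cl → 0 + 1 + 1 = +2
C3: 2C, 1Cl, 1I → 0 + 1 + 1 = +2
C4: 1C, 3N → 0 + 3 = +3
Sum = +1 + 2 + 2 + 3 = +8.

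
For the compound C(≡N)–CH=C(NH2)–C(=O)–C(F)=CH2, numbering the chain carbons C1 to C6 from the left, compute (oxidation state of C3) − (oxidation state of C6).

+3

C3: 3C, 1N → 0 + 1 = +1
C6: 2C, 2H → 0 − 2 = -2
Difference: +1 − (-2) = +3.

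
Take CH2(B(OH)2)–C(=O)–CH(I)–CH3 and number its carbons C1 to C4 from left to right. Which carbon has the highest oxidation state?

C2

Assign +1 per bond to O/N/halogen, −1 per bond to H or an electropositive element, and 0 per bond to carbon. Tallying each carbon:
C1: 1C, 2H, 1B → 0 − 2 − 1 = -3
C2: 2C, 2O → 0 + 2 = +2
C3: 2C, 1H, 1I → 0 − 1 + 1 = 0
C4: 1C, 3H → 0 − 3 = -3
The most oxidised carbon is C2 at +2.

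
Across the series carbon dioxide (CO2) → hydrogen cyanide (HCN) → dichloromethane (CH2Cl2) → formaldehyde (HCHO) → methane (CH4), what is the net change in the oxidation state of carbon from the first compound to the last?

-8

Carbon oxidation states along the series — carbon dioxide: +4, hydrogen cyanide: +2, dichloromethane: 0, formaldehyde: 0, methane: -4.
Net change = -4 − (+4) = -8.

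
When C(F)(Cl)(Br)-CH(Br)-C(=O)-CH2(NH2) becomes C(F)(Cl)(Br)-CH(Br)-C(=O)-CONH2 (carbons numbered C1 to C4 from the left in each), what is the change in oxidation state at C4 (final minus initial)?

Before: C4 has 1 bond to C, 2 bonds to H, 1 bond to N → oxidation state -1.
After: C4 has 1 bond to C, 2 bonds to O, 1 bond to N → oxidation state +3.
Δ = +3 − (-1) = +4, so this is an oxidation at C4.

+4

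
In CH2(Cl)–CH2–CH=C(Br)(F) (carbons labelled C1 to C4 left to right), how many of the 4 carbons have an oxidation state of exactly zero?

Assign +1 per bond to O/N/halogen, −1 per bond to H or an electropositive element, and 0 per bond to carbon. Tallying each carbon:
C1: 1C, 2H, 1Cl → 0 − 2 + 1 = -1
C2: 2C, 2H → 0 − 2 = -2
C3: 3C, 1H → 0 − 1 = -1
C4: 2C, 1F, 1Br → 0 + 1 + 1 = +2
0 carbons meet the condition.

0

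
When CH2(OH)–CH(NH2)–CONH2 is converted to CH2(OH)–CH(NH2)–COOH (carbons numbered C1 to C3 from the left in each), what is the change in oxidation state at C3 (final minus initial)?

Before: C3 has 1 bond to C, 2 bonds to O, 1 bond to N → oxidation state +3.
After: C3 has 1 bond to C, 3 bonds to O → oxidation state +3.
Δ = +3 − (+3) = 0, so no net redox change at C3.

0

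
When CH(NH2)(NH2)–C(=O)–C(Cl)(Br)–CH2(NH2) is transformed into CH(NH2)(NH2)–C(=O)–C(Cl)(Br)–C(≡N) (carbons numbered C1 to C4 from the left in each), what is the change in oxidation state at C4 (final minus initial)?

Before: C4 has 1 bond to C, 2 bonds to H, 1 bond to N → oxidation state -1.
After: C4 has 1 bond to C, 3 bonds to N → oxidation state +3.
Δ = +3 − (-1) = +4, so this is an oxidation at C4.

+4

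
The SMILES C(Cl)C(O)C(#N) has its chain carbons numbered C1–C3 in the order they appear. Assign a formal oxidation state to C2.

0

C2 has one bond to C (0), one bond to C (0), one bond to H (-1), one bond to O (+1).
Oxidation state = 0 + 0 − 1 + 1 = 0.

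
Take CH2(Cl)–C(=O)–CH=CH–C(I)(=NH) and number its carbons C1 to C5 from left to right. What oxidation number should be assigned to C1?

Each bond to a more electronegative atom (O, N, halogen) counts +1, each bond to a less electronegative atom (H, metal, B, Si) counts −1, and each C–C bond counts 0.
C1 has one bond to C (0), one bond to H (-1), one bond to Cl (+1), one bond to H (-1).
Oxidation state = 0 − 1 + 1 − 1 = -1.

-1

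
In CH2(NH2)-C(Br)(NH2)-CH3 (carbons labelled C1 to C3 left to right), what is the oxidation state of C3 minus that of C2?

-5

C3: 1C, 3H → 0 − 3 = -3
C2: 2C, 1N, 1Br → 0 + 1 + 1 = +2
Difference: -3 − (+2) = -5.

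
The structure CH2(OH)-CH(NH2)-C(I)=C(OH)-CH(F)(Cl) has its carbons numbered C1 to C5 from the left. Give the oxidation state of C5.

Each bond to a more electronegative atom (O, N, halogen) counts +1, each bond to a less electronegative atom (H, metal, B, Si) counts −1, and each C–C bond counts 0.
C5 has one bond to C (0), one bond to H (-1), one bond to F (+1), one bond to Cl (+1).
Oxidation state = 0 − 1 + 1 + 1 = +1.

+1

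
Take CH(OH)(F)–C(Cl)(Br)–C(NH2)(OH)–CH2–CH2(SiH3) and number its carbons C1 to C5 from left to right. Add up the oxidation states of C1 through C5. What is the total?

0

Tallying each carbon's bonds:
C1: 1C, 1H, 1O, 1F → 0 − 1 + 1 + 1 = +1
C2: 2C, 1Cl, 1Br → 0 + 1 + 1 = +2
C3: 2C, 1O, 1N → 0 + 1 + 1 = +2
C4: 2C, 2H → 0 − 2 = -2
C5: 1C, 2H, 1Si → 0 − 2 − 1 = -3
Sum = +1 + 2 + 2 − 2 − 3 = 0.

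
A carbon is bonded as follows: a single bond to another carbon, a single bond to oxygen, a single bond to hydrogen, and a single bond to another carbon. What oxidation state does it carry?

0

Each bond to a more electronegative atom (O, N, halogen) counts +1, each bond to a less electronegative atom (H, metal, B, Si) counts −1, and each C–C bond counts 0.
The carbon has one bond to C (0), one bond to C (0), one bond to H (-1), one bond to O (+1).
Oxidation state = 0 + 0 − 1 + 1 = 0.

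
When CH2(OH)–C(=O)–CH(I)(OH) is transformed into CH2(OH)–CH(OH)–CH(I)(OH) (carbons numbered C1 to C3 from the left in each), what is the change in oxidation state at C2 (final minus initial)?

Before: C2 has 2 bonds to C, 2 bonds to O → oxidation state +2.
After: C2 has 2 bonds to C, 1 bond to H, 1 bond to O → oxidation state 0.
Δ = 0 − (+2) = -2, so this is a reduction at C2.

-2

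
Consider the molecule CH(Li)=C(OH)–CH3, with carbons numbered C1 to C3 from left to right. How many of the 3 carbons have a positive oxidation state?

Tallying each carbon's bonds:
C1: 2C, 1H, 1Li → 0 − 1 − 1 = -2
C2: 3C, 1O → 0 + 1 = +1
C3: 1C, 3H → 0 − 3 = -3
1 carbon (C2) meets the condition.

1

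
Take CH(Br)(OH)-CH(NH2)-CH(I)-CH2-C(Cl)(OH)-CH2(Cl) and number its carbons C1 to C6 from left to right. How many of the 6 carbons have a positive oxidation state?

2

Tallying each carbon's bonds:
C1: 1C, 1H, 1O, 1Br → 0 − 1 + 1 + 1 = +1
C2: 2C, 1H, 1N → 0 − 1 + 1 = 0
C3: 2C, 1H, 1I → 0 − 1 + 1 = 0
C4: 2C, 2H → 0 − 2 = -2
C5: 2C, 1O, 1Cl → 0 + 1 + 1 = +2
C6: 1C, 2H, 1Cl → 0 − 2 + 1 = -1
2 carbons (C1, C5) meet the condition.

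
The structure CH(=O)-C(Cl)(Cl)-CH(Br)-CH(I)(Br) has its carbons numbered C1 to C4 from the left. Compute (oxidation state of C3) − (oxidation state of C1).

-1

C3: 2C, 1H, 1Br → 0 − 1 + 1 = 0
C1: 1C, 1H, 2O → 0 − 1 + 2 = +1
Difference: 0 − (+1) = -1.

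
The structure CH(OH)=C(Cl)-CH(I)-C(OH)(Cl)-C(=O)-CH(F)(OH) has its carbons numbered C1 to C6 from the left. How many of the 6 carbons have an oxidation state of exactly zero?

2

Count +1 for every bond to an atom more electronegative than carbon and −1 for every bond to one less electronegative; C–C bonds are 0. Tallying each carbon:
C1: 2C, 1H, 1O → 0 − 1 + 1 = 0
C2: 3C, 1Cl → 0 + 1 = +1
C3: 2C, 1H, 1I → 0 − 1 + 1 = 0
C4: 2C, 1O, 1Cl → 0 + 1 + 1 = +2
C5: 2C, 2O → 0 + 2 = +2
C6: 1C, 1H, 1O, 1F → 0 − 1 + 1 + 1 = +1
2 carbons (C1, C3) meet the condition.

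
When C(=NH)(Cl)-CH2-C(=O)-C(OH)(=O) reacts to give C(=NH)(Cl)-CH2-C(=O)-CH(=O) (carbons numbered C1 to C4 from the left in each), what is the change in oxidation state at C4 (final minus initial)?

-2

Before: C4 has 1 bond to C, 3 bonds to O → oxidation state +3.
After: C4 has 1 bond to C, 1 bond to H, 2 bonds to O → oxidation state +1.
Δ = +1 − (+3) = -2, so this is a reduction at C4.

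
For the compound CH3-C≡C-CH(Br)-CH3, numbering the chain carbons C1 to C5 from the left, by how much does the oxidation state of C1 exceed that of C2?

C1: 1C, 3H → 0 − 3 = -3
C2: 4C → 0 = 0
Difference: -3 − (0) = -3.

-3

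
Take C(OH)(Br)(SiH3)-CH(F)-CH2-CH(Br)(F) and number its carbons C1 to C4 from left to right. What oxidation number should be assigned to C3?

-2

Bonds to more-electronegative neighbours contribute +1 each, bonds to H or metals contribute −1 each, and C–C bonds contribute 0.
C3 has one bond to C (0), one bond to C (0), one bond to H (-1), one bond to H (-1).
Oxidation state = 0 + 0 − 1 − 1 = -2.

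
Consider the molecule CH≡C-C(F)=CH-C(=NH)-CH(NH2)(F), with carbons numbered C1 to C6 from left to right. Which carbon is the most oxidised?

C5

Bonds to more-electronegative neighbours contribute +1 each, bonds to H or metals contribute −1 each, and C–C bonds contribute 0. Tallying each carbon:
C1: 3C, 1H → 0 − 1 = -1
C2: 4C → 0 = 0
C3: 3C, 1F → 0 + 1 = +1
C4: 3C, 1H → 0 − 1 = -1
C5: 2C, 2N → 0 + 2 = +2
C6: 1C, 1H, 1N, 1F → 0 − 1 + 1 + 1 = +1
The most oxidised carbon is C5 at +2.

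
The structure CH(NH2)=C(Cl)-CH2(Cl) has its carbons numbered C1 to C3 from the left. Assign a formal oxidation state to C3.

C3 has one bond to C (0), one bond to H (-1), one bond to Cl (+1), one bond to H (-1).
Oxidation state = 0 − 1 + 1 − 1 = -1.

-1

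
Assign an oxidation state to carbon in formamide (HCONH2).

+2

Count +1 for every bond to an atom more electronegative than carbon and −1 for every bond to one less electronegative; C–C bonds are 0.
The carbon has one bond to H (-1), a double bond to O (2×+1 = +2), one bond to N (+1).
Oxidation state = -1 + 2 + 1 = +2.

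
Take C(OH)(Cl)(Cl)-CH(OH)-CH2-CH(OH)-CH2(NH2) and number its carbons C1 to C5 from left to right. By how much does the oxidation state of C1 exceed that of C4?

C1: 1C, 1O, 2Cl → 0 + 1 + 2 = +3
C4: 2C, 1H, 1O → 0 − 1 + 1 = 0
Difference: +3 − (0) = +3.

+3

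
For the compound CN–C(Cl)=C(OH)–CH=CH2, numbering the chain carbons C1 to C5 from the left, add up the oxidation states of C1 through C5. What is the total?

Tallying each carbon's bonds:
C1: 1C, 3N → 0 + 3 = +3
C2: 3C, 1Cl → 0 + 1 = +1
C3: 3C, 1O → 0 + 1 = +1
C4: 3C, 1H → 0 − 1 = -1
C5: 2C, 2H → 0 − 2 = -2
Sum = +3 + 1 + 1 − 1 − 2 = +2.

+2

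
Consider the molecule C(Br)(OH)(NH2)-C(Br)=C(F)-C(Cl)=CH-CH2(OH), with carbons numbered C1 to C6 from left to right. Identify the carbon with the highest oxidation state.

C1

Tallying each carbon's bonds:
C1: 1C, 1O, 1N, 1Br → 0 + 1 + 1 + 1 = +3
C2: 3C, 1Br → 0 + 1 = +1
C3: 3C, 1F → 0 + 1 = +1
C4: 3C, 1Cl → 0 + 1 = +1
C5: 3C, 1H → 0 − 1 = -1
C6: 1C, 2H, 1O → 0 − 2 + 1 = -1
The most oxidised carbon is C1 at +3.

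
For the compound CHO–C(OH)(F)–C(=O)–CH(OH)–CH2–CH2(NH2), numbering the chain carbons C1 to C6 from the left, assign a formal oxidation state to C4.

C4 has one bond to C (0), one bond to C (0), one bond to O (+1), one bond to H (-1).
Oxidation state = 0 + 0 + 1 − 1 = 0.

0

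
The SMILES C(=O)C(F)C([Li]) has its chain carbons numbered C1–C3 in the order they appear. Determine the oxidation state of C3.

C3 has one bond to C (0), one bond to H (-1), one bond to H (-1), one bond to Li (-1).
Oxidation state = 0 − 1 − 1 − 1 = -3.

-3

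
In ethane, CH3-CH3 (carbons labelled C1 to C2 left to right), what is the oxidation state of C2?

Each bond to a more electronegative atom (O, N, halogen) counts +1, each bond to a less electronegative atom (H, metal, B, Si) counts −1, and each C–C bond counts 0.
C2 has one bond to H (-1), one bond to H (-1), one bond to H (-1), one bond to C (0).
Oxidation state = -1 − 1 − 1 + 0 = -3.

-3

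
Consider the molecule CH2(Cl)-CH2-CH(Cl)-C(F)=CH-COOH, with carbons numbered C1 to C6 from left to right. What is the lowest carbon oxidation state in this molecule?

-2

Tallying each carbon's bonds:
C1: 1C, 2H, 1Cl → 0 − 2 + 1 = -1
C2: 2C, 2H → 0 − 2 = -2
C3: 2C, 1H, 1Cl → 0 − 1 + 1 = 0
C4: 3C, 1F → 0 + 1 = +1
C5: 3C, 1H → 0 − 1 = -1
C6: 1C, 3O → 0 + 3 = +3
The lowest value is -2.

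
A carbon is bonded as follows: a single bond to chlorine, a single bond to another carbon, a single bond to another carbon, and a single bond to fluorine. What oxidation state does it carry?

+2

Each bond to a more electronegative atom (O, N, halogen) counts +1, each bond to a less electronegative atom (H, metal, B, Si) counts −1, and each C–C bond counts 0.
The carbon has one bond to C (0), one bond to C (0), one bond to F (+1), one bond to Cl (+1).
Oxidation state = 0 + 0 + 1 + 1 = +2.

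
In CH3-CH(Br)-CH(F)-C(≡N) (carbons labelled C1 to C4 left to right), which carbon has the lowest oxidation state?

Tallying each carbon's bonds:
C1: 1C, 3H → 0 − 3 = -3
C2: 2C, 1H, 1Br → 0 − 1 + 1 = 0
C3: 2C, 1H, 1F → 0 − 1 + 1 = 0
C4: 1C, 3N → 0 + 3 = +3
The most reduced carbon is C1 at -3.

C1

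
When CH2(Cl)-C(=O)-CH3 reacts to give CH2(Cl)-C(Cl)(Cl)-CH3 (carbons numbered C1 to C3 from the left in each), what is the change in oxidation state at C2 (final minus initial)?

0

Before: C2 has 2 bonds to C, 2 bonds to O → oxidation state +2.
After: C2 has 2 bonds to C, 2 bonds to Cl → oxidation state +2.
Δ = +2 − (+2) = 0, so no net redox change at C2.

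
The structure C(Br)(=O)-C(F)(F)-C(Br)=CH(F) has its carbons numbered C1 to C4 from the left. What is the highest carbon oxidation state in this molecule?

+3

Tallying each carbon's bonds:
C1: 1C, 2O, 1Br → 0 + 2 + 1 = +3
C2: 2C, 2F → 0 + 2 = +2
C3: 3C, 1Br → 0 + 1 = +1
C4: 2C, 1H, 1F → 0 − 1 + 1 = 0
The highest value is +3.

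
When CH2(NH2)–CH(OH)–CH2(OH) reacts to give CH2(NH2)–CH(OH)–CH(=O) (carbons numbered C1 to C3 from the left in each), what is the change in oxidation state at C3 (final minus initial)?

+2

Before: C3 has 1 bond to C, 2 bonds to H, 1 bond to O → oxidation state -1.
After: C3 has 1 bond to C, 1 bond to H, 2 bonds to O → oxidation state +1.
Δ = +1 − (-1) = +2, so this is an oxidation at C3.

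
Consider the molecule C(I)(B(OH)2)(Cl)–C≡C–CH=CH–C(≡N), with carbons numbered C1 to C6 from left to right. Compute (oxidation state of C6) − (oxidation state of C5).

C6: 1C, 3N → 0 + 3 = +3
C5: 3C, 1H → 0 − 1 = -1
Difference: +3 − (-1) = +4.

+4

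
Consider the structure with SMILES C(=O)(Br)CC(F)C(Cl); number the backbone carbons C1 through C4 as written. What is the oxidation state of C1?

Assign +1 per bond to O/N/halogen, −1 per bond to H or an electropositive element, and 0 per bond to carbon.
C1 has one bond to C (0), a double bond to O (2×+1 = +2), one bond to Br (+1).
Oxidation state = 0 + 2 + 1 = +3.

+3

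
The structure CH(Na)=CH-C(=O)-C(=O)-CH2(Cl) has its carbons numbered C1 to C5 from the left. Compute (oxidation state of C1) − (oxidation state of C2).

C1: 2C, 1H, 1Na → 0 − 1 − 1 = -2
C2: 3C, 1H → 0 − 1 = -1
Difference: -2 − (-1) = -1.

-1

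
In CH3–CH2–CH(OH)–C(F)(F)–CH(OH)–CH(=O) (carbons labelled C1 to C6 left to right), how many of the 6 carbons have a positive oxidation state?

2

Tallying each carbon's bonds:
C1: 1C, 3H → 0 − 3 = -3
C2: 2C, 2H → 0 − 2 = -2
C3: 2C, 1H, 1O → 0 − 1 + 1 = 0
C4: 2C, 2F → 0 + 2 = +2
C5: 2C, 1H, 1O → 0 − 1 + 1 = 0
C6: 1C, 1H, 2O → 0 − 1 + 2 = +1
2 carbons (C4, C6) meet the condition.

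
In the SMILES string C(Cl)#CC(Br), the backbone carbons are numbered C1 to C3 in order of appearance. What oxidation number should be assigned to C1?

+1

Each bond to a more electronegative atom (O, N, halogen) counts +1, each bond to a less electronegative atom (H, metal, B, Si) counts −1, and each C–C bond counts 0.
C1 has a triple bond to C (3×0 = 0), one bond to Cl (+1).
Oxidation state = 0 + 1 = +1.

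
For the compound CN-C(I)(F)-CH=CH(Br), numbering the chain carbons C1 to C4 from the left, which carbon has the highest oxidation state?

C1

Tallying each carbon's bonds:
C1: 1C, 3N → 0 + 3 = +3
C2: 2C, 1F, 1I → 0 + 1 + 1 = +2
C3: 3C, 1H → 0 − 1 = -1
C4: 2C, 1H, 1Br → 0 − 1 + 1 = 0
The most oxidised carbon is C1 at +3.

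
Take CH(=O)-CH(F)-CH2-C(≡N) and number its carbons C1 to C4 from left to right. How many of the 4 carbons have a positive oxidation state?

Assign +1 per bond to O/N/halogen, −1 per bond to H or an electropositive element, and 0 per bond to carbon. Tallying each carbon:
C1: 1C, 1H, 2O → 0 − 1 + 2 = +1
C2: 2C, 1H, 1F → 0 − 1 + 1 = 0
C3: 2C, 2H → 0 − 2 = -2
C4: 1C, 3N → 0 + 3 = +3
2 carbons (C1, C4) meet the condition.

2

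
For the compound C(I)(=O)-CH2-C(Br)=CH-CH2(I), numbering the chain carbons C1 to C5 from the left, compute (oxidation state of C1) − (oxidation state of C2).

+5

C1: 1C, 2O, 1I → 0 + 2 + 1 = +3
C2: 2C, 2H → 0 − 2 = -2
Difference: +3 − (-2) = +5.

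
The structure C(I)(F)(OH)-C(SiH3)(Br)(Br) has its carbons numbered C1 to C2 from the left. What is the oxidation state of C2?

C2 has one bond to C (0), one bond to Si (-1), one bond to Br (+1), one bond to Br (+1).
Oxidation state = 0 − 1 + 1 + 1 = +1.

+1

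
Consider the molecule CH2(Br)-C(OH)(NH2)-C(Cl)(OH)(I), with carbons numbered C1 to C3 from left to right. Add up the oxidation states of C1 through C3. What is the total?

+4

Tallying each carbon's bonds:
C1: 1C, 2H, 1Br → 0 − 2 + 1 = -1
C2: 2C, 1O, 1N → 0 + 1 + 1 = +2
C3: 1C, 1O, 1Cl, 1I → 0 + 1 + 1 + 1 = +3
Sum = -1 + 2 + 3 = +4.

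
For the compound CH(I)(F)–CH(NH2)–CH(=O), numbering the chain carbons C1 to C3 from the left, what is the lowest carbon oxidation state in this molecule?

Tallying each carbon's bonds:
C1: 1C, 1H, 1F, 1I → 0 − 1 + 1 + 1 = +1
C2: 2C, 1H, 1N → 0 − 1 + 1 = 0
C3: 1C, 1H, 2O → 0 − 1 + 2 = +1
The lowest value is 0.

0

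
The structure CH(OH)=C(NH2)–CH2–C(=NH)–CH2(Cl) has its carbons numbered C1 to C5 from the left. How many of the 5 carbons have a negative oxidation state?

2

Tallying each carbon's bonds:
C1: 2C, 1H, 1O → 0 − 1 + 1 = 0
C2: 3C, 1N → 0 + 1 = +1
C3: 2C, 2H → 0 − 2 = -2
C4: 2C, 2N → 0 + 2 = +2
C5: 1C, 2H, 1Cl → 0 − 2 + 1 = -1
2 carbons (C3, C5) meet the condition.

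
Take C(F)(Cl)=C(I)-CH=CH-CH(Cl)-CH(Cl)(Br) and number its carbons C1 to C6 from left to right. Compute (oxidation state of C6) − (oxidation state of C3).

C6: 1C, 1H, 1Cl, 1Br → 0 − 1 + 1 + 1 = +1
C3: 3C, 1H → 0 − 1 = -1
Difference: +1 − (-1) = +2.

+2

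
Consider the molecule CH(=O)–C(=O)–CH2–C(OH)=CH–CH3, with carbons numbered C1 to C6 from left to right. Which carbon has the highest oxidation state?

C2

Bonds to more-electronegative neighbours contribute +1 each, bonds to H or metals contribute −1 each, and C–C bonds contribute 0. Tallying each carbon:
C1: 1C, 1H, 2O → 0 − 1 + 2 = +1
C2: 2C, 2O → 0 + 2 = +2
C3: 2C, 2H → 0 − 2 = -2
C4: 3C, 1O → 0 + 1 = +1
C5: 3C, 1H → 0 − 1 = -1
C6: 1C, 3H → 0 − 3 = -3
The most oxidised carbon is C2 at +2.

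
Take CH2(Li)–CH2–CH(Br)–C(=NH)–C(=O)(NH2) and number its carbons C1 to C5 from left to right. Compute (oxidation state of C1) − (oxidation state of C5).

C1: 1C, 2H, 1Li → 0 − 2 − 1 = -3
C5: 1C, 2O, 1N → 0 + 2 + 1 = +3
Difference: -3 − (+3) = -6.

-6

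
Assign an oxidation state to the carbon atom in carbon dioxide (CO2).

+4

Count +1 for every bond to an atom more electronegative than carbon and −1 for every bond to one less electronegative; C–C bonds are 0.
The carbon has a double bond to O (2×+1 = +2), a double bond to O (2×+1 = +2).
Oxidation state = +2 + 2 = +4.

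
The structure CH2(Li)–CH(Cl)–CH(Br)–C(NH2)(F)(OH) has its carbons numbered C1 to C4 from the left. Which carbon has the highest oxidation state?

C4

Each bond to a more electronegative atom (O, N, halogen) counts +1, each bond to a less electronegative atom (H, metal, B, Si) counts −1, and each C–C bond counts 0. Tallying each carbon:
C1: 1C, 2H, 1Li → 0 − 2 − 1 = -3
C2: 2C, 1H, 1Cl → 0 − 1 + 1 = 0
C3: 2C, 1H, 1Br → 0 − 1 + 1 = 0
C4: 1C, 1O, 1N, 1F → 0 + 1 + 1 + 1 = +3
The most oxidised carbon is C4 at +3.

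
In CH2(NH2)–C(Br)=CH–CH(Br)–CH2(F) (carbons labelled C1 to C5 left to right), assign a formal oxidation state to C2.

+1

C2 has one bond to C (0), a double bond to C (2×0 = 0), one bond to Br (+1).
Oxidation state = 0 + 0 + 1 = +1.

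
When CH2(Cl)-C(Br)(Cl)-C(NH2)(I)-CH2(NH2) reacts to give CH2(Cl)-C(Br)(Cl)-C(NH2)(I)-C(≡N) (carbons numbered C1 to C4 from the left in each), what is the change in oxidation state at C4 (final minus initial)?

+4

Before: C4 has 1 bond to C, 2 bonds to H, 1 bond to N → oxidation state -1.
After: C4 has 1 bond to C, 3 bonds to N → oxidation state +3.
Δ = +3 − (-1) = +4, so this is an oxidation at C4.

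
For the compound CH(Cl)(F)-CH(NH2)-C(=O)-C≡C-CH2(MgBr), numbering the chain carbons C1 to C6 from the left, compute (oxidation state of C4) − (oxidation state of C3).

C4: 4C → 0 = 0
C3: 2C, 2O → 0 + 2 = +2
Difference: 0 − (+2) = -2.

-2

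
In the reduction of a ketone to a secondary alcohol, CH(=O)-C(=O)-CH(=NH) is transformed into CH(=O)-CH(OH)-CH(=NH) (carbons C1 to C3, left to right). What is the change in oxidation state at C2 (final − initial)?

Before: C2 has 2 bonds to C, 2 bonds to O → oxidation state +2.
After: C2 has 2 bonds to C, 1 bond to H, 1 bond to O → oxidation state 0.
Δ = 0 − (+2) = -2, so this is a reduction at C2.

-2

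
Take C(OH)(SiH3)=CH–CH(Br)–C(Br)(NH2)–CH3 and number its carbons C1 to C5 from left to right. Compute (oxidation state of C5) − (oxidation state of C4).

-5

C5: 1C, 3H → 0 − 3 = -3
C4: 2C, 1N, 1Br → 0 + 1 + 1 = +2
Difference: -3 − (+2) = -5.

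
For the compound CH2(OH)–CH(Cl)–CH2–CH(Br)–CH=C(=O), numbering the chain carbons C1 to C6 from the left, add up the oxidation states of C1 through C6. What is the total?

Tallying each carbon's bonds:
C1: 1C, 2H, 1O → 0 − 2 + 1 = -1
C2: 2C, 1H, 1Cl → 0 − 1 + 1 = 0
C3: 2C, 2H → 0 − 2 = -2
C4: 2C, 1H, 1Br → 0 − 1 + 1 = 0
C5: 3C, 1H → 0 − 1 = -1
C6: 2C, 2O → 0 + 2 = +2
Sum = -1 + 0 − 2 + 0 − 1 + 2 = -2.

-2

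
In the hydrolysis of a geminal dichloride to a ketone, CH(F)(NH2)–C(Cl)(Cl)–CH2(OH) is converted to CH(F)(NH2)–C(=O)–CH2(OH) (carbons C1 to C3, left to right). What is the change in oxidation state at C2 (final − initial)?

0

Before: C2 has 2 bonds to C, 2 bonds to Cl → oxidation state +2.
After: C2 has 2 bonds to C, 2 bonds to O → oxidation state +2.
Δ = +2 − (+2) = 0, so no net redox change at C2.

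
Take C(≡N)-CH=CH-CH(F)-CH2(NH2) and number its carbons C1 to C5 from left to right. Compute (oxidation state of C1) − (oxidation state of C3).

+4

C1: 1C, 3N → 0 + 3 = +3
C3: 3C, 1H → 0 − 1 = -1
Difference: +3 − (-1) = +4.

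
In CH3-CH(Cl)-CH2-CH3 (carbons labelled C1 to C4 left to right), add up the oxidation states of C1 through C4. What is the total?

-8

Each bond to a more electronegative atom (O, N, halogen) counts +1, each bond to a less electronegative atom (H, metal, B, Si) counts −1, and each C–C bond counts 0. Tallying each carbon:
C1: 1C, 3H → 0 − 3 = -3
C2: 2C, 1H, 1Cl → 0 − 1 + 1 = 0
C3: 2C, 2H → 0 − 2 = -2
C4: 1C, 3H → 0 − 3 = -3
Sum = -3 + 0 − 2 − 3 = -8.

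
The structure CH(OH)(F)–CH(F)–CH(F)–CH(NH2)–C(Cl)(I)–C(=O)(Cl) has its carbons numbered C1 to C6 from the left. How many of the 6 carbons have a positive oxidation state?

3

Count +1 for every bond to an atom more electronegative than carbon and −1 for every bond to one less electronegative; C–C bonds are 0. Tallying each carbon:
C1: 1C, 1H, 1O, 1F → 0 − 1 + 1 + 1 = +1
C2: 2C, 1H, 1F → 0 − 1 + 1 = 0
C3: 2C, 1H, 1F → 0 − 1 + 1 = 0
C4: 2C, 1H, 1N → 0 − 1 + 1 = 0
C5: 2C, 1Cl, 1I → 0 + 1 + 1 = +2
C6: 1C, 2O, 1Cl → 0 + 2 + 1 = +3
3 carbons (C1, C5, C6) meet the condition.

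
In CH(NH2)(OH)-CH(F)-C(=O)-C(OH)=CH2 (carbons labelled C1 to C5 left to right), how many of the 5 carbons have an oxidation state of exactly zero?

1

Assign +1 per bond to O/N/halogen, −1 per bond to H or an electropositive element, and 0 per bond to carbon. Tallying each carbon:
C1: 1C, 1H, 1O, 1N → 0 − 1 + 1 + 1 = +1
C2: 2C, 1H, 1F → 0 − 1 + 1 = 0
C3: 2C, 2O → 0 + 2 = +2
C4: 3C, 1O → 0 + 1 = +1
C5: 2C, 2H → 0 − 2 = -2
1 carbon (C2) meets the condition.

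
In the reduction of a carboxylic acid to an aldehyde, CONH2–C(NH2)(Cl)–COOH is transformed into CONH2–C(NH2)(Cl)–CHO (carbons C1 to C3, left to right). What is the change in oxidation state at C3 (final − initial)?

-2

Before: C3 has 1 bond to C, 3 bonds to O → oxidation state +3.
After: C3 has 1 bond to C, 1 bond to H, 2 bonds to O → oxidation state +1.
Δ = +1 − (+3) = -2, so this is a reduction at C3.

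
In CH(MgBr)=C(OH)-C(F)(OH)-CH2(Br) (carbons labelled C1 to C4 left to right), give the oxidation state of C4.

Assign +1 per bond to O/N/halogen, −1 per bond to H or an electropositive element, and 0 per bond to carbon.
C4 has one bond to C (0), one bond to H (-1), one bond to H (-1), one bond to Br (+1).
Oxidation state = 0 − 1 − 1 + 1 = -1.

-1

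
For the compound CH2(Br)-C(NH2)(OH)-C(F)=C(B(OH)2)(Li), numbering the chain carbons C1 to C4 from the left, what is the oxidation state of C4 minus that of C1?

C4: 2C, 1Li, 1B → 0 − 1 − 1 = -2
C1: 1C, 2H, 1Br → 0 − 2 + 1 = -1
Difference: -2 − (-1) = -1.

-1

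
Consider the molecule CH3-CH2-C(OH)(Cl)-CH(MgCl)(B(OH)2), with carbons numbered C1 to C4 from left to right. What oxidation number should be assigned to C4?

-3

Each bond to a more electronegative atom (O, N, halogen) counts +1, each bond to a less electronegative atom (H, metal, B, Si) counts −1, and each C–C bond counts 0.
C4 has one bond to C (0), one bond to Mg (-1), one bond to B (-1), one bond to H (-1).
Oxidation state = 0 − 1 − 1 − 1 = -3.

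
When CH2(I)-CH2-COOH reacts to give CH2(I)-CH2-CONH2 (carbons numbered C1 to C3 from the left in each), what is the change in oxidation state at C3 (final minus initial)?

0

Before: C3 has 1 bond to C, 3 bonds to O → oxidation state +3.
After: C3 has 1 bond to C, 2 bonds to O, 1 bond to N → oxidation state +3.
Δ = +3 − (+3) = 0, so no net redox change at C3.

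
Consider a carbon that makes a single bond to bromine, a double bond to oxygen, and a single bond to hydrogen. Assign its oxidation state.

+2

Assign +1 per bond to O/N/halogen, −1 per bond to H or an electropositive element, and 0 per bond to carbon.
The carbon has a double bond to O (2×+1 = +2), one bond to Br (+1), one bond to H (-1).
Oxidation state = +2 + 1 − 1 = +2.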